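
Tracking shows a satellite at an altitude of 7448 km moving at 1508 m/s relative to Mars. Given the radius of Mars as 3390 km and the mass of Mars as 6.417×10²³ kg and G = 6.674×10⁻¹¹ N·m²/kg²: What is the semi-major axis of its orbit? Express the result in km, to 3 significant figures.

a ≈ 7610 km

μ = GM = 6.674×10⁻¹¹ × 6.417×10²³ = 4.283×10¹³ m³/s².
r = 3390 + 7448 = 10838 km = 1.084×10⁷ m.
Vis-viva rearranged: 1/a = 2/r − v²/μ = 1.845×10⁻⁷ − 5.310×10⁻⁸ = 1.314×10⁻⁷ m⁻¹.
a = 7.608×10⁶ m = 7608.2 km.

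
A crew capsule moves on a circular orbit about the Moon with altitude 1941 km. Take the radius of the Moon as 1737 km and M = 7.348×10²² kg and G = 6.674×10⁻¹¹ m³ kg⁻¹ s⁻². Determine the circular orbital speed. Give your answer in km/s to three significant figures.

v ≈ 1.15 km/s

μ = GM = 6.674×10⁻¹¹ × 7.348×10²² = 4.904×10¹² m³/s².
r = 1737 + 1941 = 3678.0 km = 3.6780×10⁶ m.
For a circular orbit v = √(μ/r) = √(4.904×10¹² / 3.678×10⁶) = √(1.333×10⁶) = 1155 m/s.
That is 1.155 km/s.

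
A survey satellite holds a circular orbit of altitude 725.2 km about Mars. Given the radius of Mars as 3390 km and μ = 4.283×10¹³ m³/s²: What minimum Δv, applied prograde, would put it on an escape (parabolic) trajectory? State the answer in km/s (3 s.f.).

r = 3390 + 725.2 = 4115.2 km = 4.1152×10⁶ m.
Circular speed v_c = √(μ/r) = 3226 m/s.
Escape speed v_esc = √(2μ/r) = √2 × v_c = 4562 m/s.
Δv = v_esc − v_c = 1336 m/s = 1.336 km/s.

Δv ≈ 1.34 km/s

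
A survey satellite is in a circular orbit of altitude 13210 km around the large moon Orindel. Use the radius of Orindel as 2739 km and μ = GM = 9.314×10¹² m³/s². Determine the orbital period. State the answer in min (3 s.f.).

r = 2739 + 13210 = 15949 km = 1.5949×10⁷ m.
Kepler's third law: T = 2π√(r³/μ) = 2π√((1.595×10⁷)³ / 9.314×10¹²).
r³/μ = 4.356×10⁸ s², so T = 2π × 2.087×10⁴ = 1.311×10⁵ s.
Converting: 1.311×10⁵ s ÷ 60.00 = 2186 min.

T ≈ 2190 min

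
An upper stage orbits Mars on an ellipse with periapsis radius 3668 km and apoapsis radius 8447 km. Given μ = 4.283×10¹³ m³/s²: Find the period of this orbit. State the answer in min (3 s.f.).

T ≈ 239 min

Semi-major axis a = (r_p + r_a)/2 = (3668.0 + 8447.0)/2 = 6057.5 km = 6.058×10⁶ m.
By Kepler's third law T = 2π√(a³/μ) = 2π × 2.278×10³ = 1.431×10⁴ s.
= 238.6 min.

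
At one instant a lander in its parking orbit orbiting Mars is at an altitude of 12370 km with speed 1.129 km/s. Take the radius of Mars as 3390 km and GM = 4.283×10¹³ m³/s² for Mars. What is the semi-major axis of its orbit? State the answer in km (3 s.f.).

r = 3390 + 12370 = 15760 km = 1.576×10⁷ m.
Vis-viva rearranged: 1/a = 2/r − v²/μ = 1.269×10⁻⁷ − 2.976×10⁻⁸ = 9.714×10⁻⁸ m⁻¹.
a = 1.029×10⁷ m = 10294 km.

a ≈ 10300 km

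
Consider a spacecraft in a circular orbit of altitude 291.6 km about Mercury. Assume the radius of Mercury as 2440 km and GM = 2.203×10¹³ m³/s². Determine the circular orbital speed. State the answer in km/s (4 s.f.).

r = 2440 + 291.6 = 2731.6 km = 2.7316×10⁶ m.
For a circular orbit v = √(μ/r) = √(2.203×10¹³ / 2.732×10⁶) = √(8.065×10⁶) = 2840 m/s.
That is 2.840 km/s.

v ≈ 2.840 km/s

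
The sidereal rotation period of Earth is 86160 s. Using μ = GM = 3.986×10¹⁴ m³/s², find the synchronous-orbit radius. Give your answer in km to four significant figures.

r_sync ≈ 42160 km

A synchronous orbit has period T, so by Kepler's third law a = (μT²/4π²)^(1/3).
μT²/4π² = 3.986×10¹⁴ × (8.616×10⁴)² / 39.48 = 7.495×10²² m³.
a = 4.216×10⁷ m = 42163 km.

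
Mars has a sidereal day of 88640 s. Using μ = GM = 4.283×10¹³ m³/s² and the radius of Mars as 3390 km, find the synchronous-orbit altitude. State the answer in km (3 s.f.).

A synchronous orbit has period T, so by Kepler's third law a = (μT²/4π²)^(1/3).
μT²/4π² = 4.283×10¹³ × (8.864×10⁴)² / 39.48 = 8.524×10²¹ m³.
a = 2.043×10⁷ m = 20428 km.
Altitude h = a − R = 20428 − 3390 = 17038 km.

h_sync ≈ 17000 km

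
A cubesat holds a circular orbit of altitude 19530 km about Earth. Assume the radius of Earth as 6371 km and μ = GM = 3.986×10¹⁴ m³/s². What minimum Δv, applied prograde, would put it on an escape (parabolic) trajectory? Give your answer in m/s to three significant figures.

r = 6371 + 19530 = 25901 km = 2.5901×10⁷ m.
Circular speed v_c = √(μ/r) = 3923 m/s.
Escape speed v_esc = √(2μ/r) = √2 × v_c = 5548 m/s.
Δv = v_esc − v_c = 1625 m/s.

Δv ≈ 1620 m/s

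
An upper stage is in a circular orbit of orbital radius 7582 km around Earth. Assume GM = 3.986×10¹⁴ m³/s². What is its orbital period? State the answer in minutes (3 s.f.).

T ≈ 110 minutes

r = 7582 km = 7.582×10⁶ m.
Kepler's third law: T = 2π√(r³/μ) = 2π√((7.582×10⁶)³ / 3.986×10¹⁴).
r³/μ = 1.093×10⁶ s², so T = 2π × 1.046×10³ = 6.570×10³ s.
Converting: 6.570×10³ s ÷ 60.00 = 109.5 minutes.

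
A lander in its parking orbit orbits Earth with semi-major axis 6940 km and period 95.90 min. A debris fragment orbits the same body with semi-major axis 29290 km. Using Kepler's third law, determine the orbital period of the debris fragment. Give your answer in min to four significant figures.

T₂ ≈ 831.5 min

Kepler's third law: T² ∝ a³, so T₂ = T₁ (a₂/a₁)^(3/2).
a₂/a₁ = 4.220, (a₂/a₁)^(3/2) = 8.670.
T₂ = 95.90 × 8.670 = 831.5 min.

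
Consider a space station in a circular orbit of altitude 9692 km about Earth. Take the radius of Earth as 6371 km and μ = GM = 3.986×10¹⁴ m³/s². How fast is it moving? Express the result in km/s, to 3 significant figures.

r = 6371 + 9692 = 16063 km = 1.6063×10⁷ m.
For a circular orbit v = √(μ/r) = √(3.986×10¹⁴ / 1.606×10⁷) = √(2.481×10⁷) = 4981 m/s.
That is 4.981 km/s.

v ≈ 4.98 km/s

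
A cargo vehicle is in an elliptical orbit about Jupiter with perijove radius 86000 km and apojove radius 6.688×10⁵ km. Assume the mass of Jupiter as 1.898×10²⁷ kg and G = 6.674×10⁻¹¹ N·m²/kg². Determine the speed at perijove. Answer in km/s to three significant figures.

v ≈ 51.1 km/s

μ = GM = 6.674×10⁻¹¹ × 1.898×10²⁷ = 1.267×10¹⁷ m³/s².
Semi-major axis a = (r_p + r_a)/2 = 3.7740×10⁵ km = 3.774×10⁸ m.
Vis-viva: v² = μ(2/r − 1/a) = 1.267×10¹⁷ × (2.326×10⁻⁸ − 2.650×10⁻⁹) = 2.610×10⁹ m²/s².
v = 51090 m/s = 51.09 km/s.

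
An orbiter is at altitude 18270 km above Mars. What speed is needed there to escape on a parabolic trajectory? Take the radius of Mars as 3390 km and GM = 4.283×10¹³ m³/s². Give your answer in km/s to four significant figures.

r = 3390 + 18270 = 21660 km = 2.1660×10⁷ m.
Escape speed v_esc = √(2μ/r) = √(2 × 4.283×10¹³ / 2.166×10⁷) = √(3.955×10⁶) = 1989 m/s.
= 1.989 km/s.

v_esc ≈ 1.989 km/s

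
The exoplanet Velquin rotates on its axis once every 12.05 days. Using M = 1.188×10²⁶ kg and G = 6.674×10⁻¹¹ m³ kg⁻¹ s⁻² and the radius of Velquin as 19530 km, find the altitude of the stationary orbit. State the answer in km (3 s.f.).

μ = GM = 6.674×10⁻¹¹ × 1.188×10²⁶ = 7.929×10¹⁵ m³/s².
T = 12.05 days = 1.041×10⁶ s.
A synchronous orbit has period T, so by Kepler's third law a = (μT²/4π²)^(1/3).
μT²/4π² = 7.929×10¹⁵ × (1.041×10⁶)² / 39.48 = 2.177×10²⁶ m³.
a = 6.016×10⁸ m = 6.0156×10⁵ km.
Altitude h = a − R = 6.0156×10⁵ − 19530 = 5.8203×10⁵ km.

h_sync ≈ 5.82×10⁵ km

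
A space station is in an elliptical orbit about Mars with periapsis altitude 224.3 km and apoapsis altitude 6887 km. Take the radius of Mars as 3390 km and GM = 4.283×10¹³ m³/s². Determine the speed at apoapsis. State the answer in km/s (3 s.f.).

r_p = 3390 + 224.3 = 3614.3 km = 3.6143×10⁶ m.
r_a = 3390 + 6887 = 10277 km = 1.0277×10⁷ m.
Semi-major axis a = (r_p + r_a)/2 = 6945.6 km = 6.946×10⁶ m.
Vis-viva: v² = μ(2/r − 1/a) = 4.283×10¹³ × (1.946×10⁻⁷ − 1.440×10⁻⁷) = 2.169×10⁶ m²/s².
v = 1473 m/s = 1.473 km/s.

v ≈ 1.47 km/s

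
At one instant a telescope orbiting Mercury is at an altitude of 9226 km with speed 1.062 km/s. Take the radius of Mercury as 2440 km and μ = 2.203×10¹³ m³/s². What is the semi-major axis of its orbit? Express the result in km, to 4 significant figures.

r = 2440 + 9226 = 11666 km = 1.167×10⁷ m.
Vis-viva rearranged: 1/a = 2/r − v²/μ = 1.714×10⁻⁷ − 5.120×10⁻⁸ = 1.202×10⁻⁷ m⁻¹.
a = 8.317×10⁶ m = 8316.5 km.

a ≈ 8317 km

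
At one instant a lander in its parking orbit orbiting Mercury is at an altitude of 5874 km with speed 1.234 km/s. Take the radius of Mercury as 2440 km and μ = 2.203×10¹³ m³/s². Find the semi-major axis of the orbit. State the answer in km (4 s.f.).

a ≈ 5833 km

r = 2440 + 5874 = 8314.0 km = 8.314×10⁶ m.
Specific orbital energy ε = v²/2 − μ/r = (1234)²/2 − 2.203×10¹³/8.314×10⁶ = -1.888×10⁶ J/kg.
Since ε = −μ/(2a), a = −μ/(2ε) = 5.833×10⁶ m = 5833.1 km.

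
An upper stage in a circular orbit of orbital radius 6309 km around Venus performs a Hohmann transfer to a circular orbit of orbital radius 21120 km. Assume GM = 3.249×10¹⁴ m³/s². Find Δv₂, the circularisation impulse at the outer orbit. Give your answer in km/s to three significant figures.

Δv ≈ 1.26 km/s

r₁ = 6309 km = 6.309×10⁶ m.
r₂ = 21120 km = 2.112×10⁷ m.
Transfer ellipse a_t = (r₁ + r₂)/2 = 1.371×10⁷ m.
At r₁: circular v_c1 = √(μ/r₁) = 7176 m/s; transfer-periapsis v_p = √[μ(2/r₁ − 1/a_t)] = 8905 m/s.
At r₂: circular v_c2 = √(μ/r₂) = 3922 m/s; transfer-apoapsis v_a = √[μ(2/r₂ − 1/a_t)] = 2660 m/s.
Δv₂ = v_c2 − v_a = 1262 m/s.
= 1.262 km/s.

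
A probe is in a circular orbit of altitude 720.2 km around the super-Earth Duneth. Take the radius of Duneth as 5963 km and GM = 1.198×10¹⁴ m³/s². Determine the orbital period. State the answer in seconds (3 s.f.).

T ≈ 9920 seconds

r = 5963 + 720.2 = 6683.2 km = 6.6832×10⁶ m.
Kepler's third law: T = 2π√(r³/μ) = 2π√((6.683×10⁶)³ / 1.198×10¹⁴).
r³/μ = 2.492×10⁶ s², so T = 2π × 1.579×10³ = 9.918×10³ s.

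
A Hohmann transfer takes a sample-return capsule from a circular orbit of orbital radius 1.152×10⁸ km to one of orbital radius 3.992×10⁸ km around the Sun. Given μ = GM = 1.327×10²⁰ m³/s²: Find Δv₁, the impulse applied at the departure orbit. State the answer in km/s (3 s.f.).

r₁ = 1.152×10⁸ km = 1.152×10¹¹ m.
r₂ = 3.992×10⁸ km = 3.992×10¹¹ m.
Transfer ellipse a_t = (r₁ + r₂)/2 = 2.572×10¹¹ m.
At r₁: circular v_c1 = √(μ/r₁) = 33940 m/s; transfer-perihelion v_p = √[μ(2/r₁ − 1/a_t)] = 42280 m/s.
Δv₁ = v_p − v_c1 = 8344 m/s.
= 8.344 km/s.

Δv ≈ 8.34 km/s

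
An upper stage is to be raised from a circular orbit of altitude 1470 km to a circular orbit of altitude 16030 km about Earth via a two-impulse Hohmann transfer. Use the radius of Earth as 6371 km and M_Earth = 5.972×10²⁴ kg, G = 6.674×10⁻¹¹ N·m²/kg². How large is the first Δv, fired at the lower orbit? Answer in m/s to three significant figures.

Δv ≈ 1550 m/s

μ = GM = 6.674×10⁻¹¹ × 5.972×10²⁴ = 3.986×10¹⁴ m³/s².
r₁ = 6371 + 1470 = 7841.0 km = 7.8410×10⁶ m.
r₂ = 6371 + 16030 = 22401 km = 2.2401×10⁷ m.
Transfer ellipse a_t = (r₁ + r₂)/2 = 1.512×10⁷ m.
At r₁: circular v_c1 = √(μ/r₁) = 7130 m/s; transfer-perigee v_p = √[μ(2/r₁ − 1/a_t)] = 8678 m/s.
Δv₁ = v_p − v_c1 = 1548 m/s.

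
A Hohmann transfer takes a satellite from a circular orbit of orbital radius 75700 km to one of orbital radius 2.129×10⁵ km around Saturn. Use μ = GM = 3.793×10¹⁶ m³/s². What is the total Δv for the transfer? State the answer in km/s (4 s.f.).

Δv_total ≈ 8.485 km/s

r₁ = 75700 km = 7.570×10⁷ m.
r₂ = 2.129×10⁵ km = 2.129×10⁸ m.
Transfer ellipse a_t = (r₁ + r₂)/2 = 1.443×10⁸ m.
At r₁: circular v_c1 = √(μ/r₁) = 22380 m/s; transfer-perikrone v_p = √[μ(2/r₁ − 1/a_t)] = 27190 m/s.
Δv₁ = v_p − v_c1 = 4805 m/s.
At r₂: circular v_c2 = √(μ/r₂) = 13350 m/s; transfer-apokrone v_a = √[μ(2/r₂ − 1/a_t)] = 9668 m/s.
Δv₂ = v_c2 − v_a = 3680 m/s.
Total Δv = Δv₁ + Δv₂ = 8485 m/s = 8.485 km/s.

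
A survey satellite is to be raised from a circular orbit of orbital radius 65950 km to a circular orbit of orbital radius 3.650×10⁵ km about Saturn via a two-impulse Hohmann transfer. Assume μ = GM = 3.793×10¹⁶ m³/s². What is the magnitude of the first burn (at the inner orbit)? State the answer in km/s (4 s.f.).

r₁ = 65950 km = 6.595×10⁷ m.
r₂ = 3.650×10⁵ km = 3.650×10⁸ m.
Transfer ellipse a_t = (r₁ + r₂)/2 = 2.155×10⁸ m.
At r₁: circular v_c1 = √(μ/r₁) = 23980 m/s; transfer-perikrone v_p = √[μ(2/r₁ − 1/a_t)] = 31210 m/s.
Δv₁ = v_p − v_c1 = 7231 m/s.
= 7.231 km/s.

Δv ≈ 7.231 km/s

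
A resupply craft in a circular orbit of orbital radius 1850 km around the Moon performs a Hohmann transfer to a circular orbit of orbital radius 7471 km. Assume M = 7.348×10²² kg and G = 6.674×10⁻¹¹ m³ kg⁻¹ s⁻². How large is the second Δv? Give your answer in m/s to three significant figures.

μ = GM = 6.674×10⁻¹¹ × 7.348×10²² = 4.904×10¹² m³/s².
r₁ = 1850 km = 1.850×10⁶ m.
r₂ = 7471 km = 7.471×10⁶ m.
Transfer ellipse a_t = (r₁ + r₂)/2 = 4.660×10⁶ m.
At r₁: circular v_c1 = √(μ/r₁) = 1628 m/s; transfer-perilune v_p = √[μ(2/r₁ − 1/a_t)] = 2061 m/s.
At r₂: circular v_c2 = √(μ/r₂) = 810.2 m/s; transfer-apolune v_a = √[μ(2/r₂ − 1/a_t)] = 510.5 m/s.
Δv₂ = v_c2 − v_a = 299.7 m/s.

Δv ≈ 300 m/s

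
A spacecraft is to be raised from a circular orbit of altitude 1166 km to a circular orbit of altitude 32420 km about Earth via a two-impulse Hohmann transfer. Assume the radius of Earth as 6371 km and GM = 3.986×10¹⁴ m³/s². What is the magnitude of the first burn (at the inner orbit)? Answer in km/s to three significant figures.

r₁ = 6371 + 1166 = 7537.0 km = 7.5370×10⁶ m.
r₂ = 6371 + 32420 = 38791 km = 3.8791×10⁷ m.
Transfer ellipse a_t = (r₁ + r₂)/2 = 2.316×10⁷ m.
At r₁: circular v_c1 = √(μ/r₁) = 7272 m/s; transfer-perigee v_p = √[μ(2/r₁ − 1/a_t)] = 9411 m/s.
Δv₁ = v_p − v_c1 = 2139 m/s.
= 2.139 km/s.

Δv ≈ 2.14 km/s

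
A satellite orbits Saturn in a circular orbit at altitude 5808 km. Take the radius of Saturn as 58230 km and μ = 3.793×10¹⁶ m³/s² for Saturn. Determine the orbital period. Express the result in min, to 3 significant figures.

T ≈ 276 min

r = 58230 + 5808 = 64038 km = 6.4038×10⁷ m.
Kepler's third law: T = 2π√(r³/μ) = 2π√((6.404×10⁷)³ / 3.793×10¹⁶).
r³/μ = 6.924×10⁶ s², so T = 2π × 2.631×10³ = 1.653×10⁴ s.
Converting: 1.653×10⁴ s ÷ 60.00 = 275.5 min.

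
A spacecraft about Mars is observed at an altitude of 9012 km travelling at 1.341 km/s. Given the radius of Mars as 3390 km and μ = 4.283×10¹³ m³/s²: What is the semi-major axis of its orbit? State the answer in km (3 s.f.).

a ≈ 8380 km

r = 3390 + 9012 = 12402 km = 1.240×10⁷ m.
Vis-viva rearranged: 1/a = 2/r − v²/μ = 1.613×10⁻⁷ − 4.199×10⁻⁸ = 1.193×10⁻⁷ m⁻¹.
a = 8.384×10⁶ m = 8383.8 km.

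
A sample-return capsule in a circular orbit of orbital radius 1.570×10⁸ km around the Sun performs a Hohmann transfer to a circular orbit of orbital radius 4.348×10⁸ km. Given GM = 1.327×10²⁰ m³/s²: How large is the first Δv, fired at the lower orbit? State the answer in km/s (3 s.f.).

Δv ≈ 6.17 km/s

r₁ = 1.570×10⁸ km = 1.570×10¹¹ m.
r₂ = 4.348×10⁸ km = 4.348×10¹¹ m.
Transfer ellipse a_t = (r₁ + r₂)/2 = 2.959×10¹¹ m.
At r₁: circular v_c1 = √(μ/r₁) = 29070 m/s; transfer-perihelion v_p = √[μ(2/r₁ − 1/a_t)] = 35240 m/s.
Δv₁ = v_p − v_c1 = 6169 m/s.
= 6.169 km/s.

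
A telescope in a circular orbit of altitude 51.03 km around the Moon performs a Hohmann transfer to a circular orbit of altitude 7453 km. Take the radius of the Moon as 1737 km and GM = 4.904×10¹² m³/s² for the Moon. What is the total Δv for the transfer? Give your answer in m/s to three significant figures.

r₁ = 1737 + 51.03 = 1788.0 km = 1.7880×10⁶ m.
r₂ = 1737 + 7453 = 9190.0 km = 9.1900×10⁶ m.
Transfer ellipse a_t = (r₁ + r₂)/2 = 5.489×10⁶ m.
At r₁: circular v_c1 = √(μ/r₁) = 1656 m/s; transfer-perilune v_p = √[μ(2/r₁ − 1/a_t)] = 2143 m/s.
Δv₁ = v_p − v_c1 = 486.8 m/s.
At r₂: circular v_c2 = √(μ/r₂) = 730.5 m/s; transfer-apolune v_a = √[μ(2/r₂ − 1/a_t)] = 416.9 m/s.
Δv₂ = v_c2 − v_a = 313.6 m/s.
Total Δv = Δv₁ + Δv₂ = 800.3 m/s.

Δv_total ≈ 800 m/s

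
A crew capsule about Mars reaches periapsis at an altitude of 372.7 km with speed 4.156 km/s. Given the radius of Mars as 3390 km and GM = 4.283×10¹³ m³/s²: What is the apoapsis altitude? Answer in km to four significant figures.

r_p = 3390 + 372.7 = 3762.7 km = 3.763×10⁶ m.
Specific energy ε = v²/2 − μ/r = -2.747×10⁶ J/kg, so a = −μ/(2ε) = 7.797×10⁶ m.
The apsides satisfy r_p + r_a = 2a, so the apoapsis radius is 2a − r_p = 1.183×10⁷ m = 11831 km.
Apoapsis altitude = 11831 − 3390 = 8441.0 km.

apoapsis altitude ≈ 8441 km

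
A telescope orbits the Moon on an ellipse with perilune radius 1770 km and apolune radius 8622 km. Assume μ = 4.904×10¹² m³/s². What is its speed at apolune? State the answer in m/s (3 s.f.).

Semi-major axis a = (r_p + r_a)/2 = 5196.0 km = 5.196×10⁶ m.
Vis-viva: v² = μ(2/r − 1/a) = 4.904×10¹² × (2.320×10⁻⁷ − 1.925×10⁻⁷) = 1.938×10⁵ m²/s².
v = 440.2 m/s.

v ≈ 440 m/s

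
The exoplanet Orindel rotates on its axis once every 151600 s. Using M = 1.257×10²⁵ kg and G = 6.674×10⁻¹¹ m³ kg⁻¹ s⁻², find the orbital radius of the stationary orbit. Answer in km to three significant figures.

r_sync ≈ 78800 km

μ = GM = 6.674×10⁻¹¹ × 1.257×10²⁵ = 8.389×10¹⁴ m³/s².
A synchronous orbit has period T, so by Kepler's third law a = (μT²/4π²)^(1/3).
μT²/4π² = 8.389×10¹⁴ × (1.516×10⁵)² / 39.48 = 4.884×10²³ m³.
a = 7.875×10⁷ m = 78751 km.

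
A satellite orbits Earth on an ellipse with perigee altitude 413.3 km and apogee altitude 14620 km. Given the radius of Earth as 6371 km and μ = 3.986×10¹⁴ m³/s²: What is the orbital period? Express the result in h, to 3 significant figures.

T ≈ 4.52 h

r_p = 6371 + 413.3 = 6784.3 km = 6.7843×10⁶ m.
r_a = 6371 + 14620 = 20991 km = 2.0991×10⁷ m.
Semi-major axis a = (r_p + r_a)/2 = (6784.3 + 20991)/2 = 13888 km = 1.389×10⁷ m.
By Kepler's third law T = 2π√(a³/μ) = 2π × 2.592×10³ = 1.629×10⁴ s.
= 4.524 h.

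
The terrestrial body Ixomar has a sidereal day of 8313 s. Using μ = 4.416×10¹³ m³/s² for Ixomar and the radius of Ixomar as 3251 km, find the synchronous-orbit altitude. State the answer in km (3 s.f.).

h_sync ≈ 1010 km

A synchronous orbit has period T, so by Kepler's third law a = (μT²/4π²)^(1/3).
μT²/4π² = 4.416×10¹³ × (8.313×10³)² / 39.48 = 7.730×10¹⁹ m³.
a = 4.260×10⁶ m = 4259.9 km.
Altitude h = a − R = 4259.9 − 3251 = 1008.9 km.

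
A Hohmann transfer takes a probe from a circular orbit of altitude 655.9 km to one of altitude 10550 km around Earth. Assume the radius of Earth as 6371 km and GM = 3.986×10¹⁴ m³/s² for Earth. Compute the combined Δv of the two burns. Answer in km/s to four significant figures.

r₁ = 6371 + 655.9 = 7026.9 km = 7.0269×10⁶ m.
r₂ = 6371 + 10550 = 16921 km = 1.6921×10⁷ m.
Transfer ellipse a_t = (r₁ + r₂)/2 = 1.197×10⁷ m.
At r₁: circular v_c1 = √(μ/r₁) = 7532 m/s; transfer-perigee v_p = √[μ(2/r₁ − 1/a_t)] = 8953 m/s.
Δv₁ = v_p − v_c1 = 1422 m/s.
At r₂: circular v_c2 = √(μ/r₂) = 4854 m/s; transfer-apogee v_a = √[μ(2/r₂ − 1/a_t)] = 3718 m/s.
Δv₂ = v_c2 − v_a = 1135 m/s.
Total Δv = Δv₁ + Δv₂ = 2557 m/s = 2.557 km/s.

Δv_total ≈ 2.557 km/s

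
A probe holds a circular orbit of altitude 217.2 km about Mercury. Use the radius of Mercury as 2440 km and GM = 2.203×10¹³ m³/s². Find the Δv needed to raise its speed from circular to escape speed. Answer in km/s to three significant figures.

Δv ≈ 1.19 km/s

r = 2440 + 217.2 = 2657.2 km = 2.6572×10⁶ m.
Circular speed v_c = √(μ/r) = 2879 m/s.
Escape speed v_esc = √(2μ/r) = √2 × v_c = 4072 m/s.
Δv = v_esc − v_c = 1193 m/s = 1.193 km/s.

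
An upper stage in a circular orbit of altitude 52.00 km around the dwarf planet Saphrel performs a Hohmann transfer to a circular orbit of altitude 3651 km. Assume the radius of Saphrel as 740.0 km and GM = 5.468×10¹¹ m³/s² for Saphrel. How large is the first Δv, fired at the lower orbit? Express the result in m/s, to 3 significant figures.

r₁ = 740.0 + 52.00 = 792.00 km = 7.9200×10⁵ m.
r₂ = 740.0 + 3651 = 4391.0 km = 4.3910×10⁶ m.
Transfer ellipse a_t = (r₁ + r₂)/2 = 2.592×10⁶ m.
At r₁: circular v_c1 = √(μ/r₁) = 830.9 m/s; transfer-periapsis v_p = √[μ(2/r₁ − 1/a_t)] = 1082 m/s.
Δv₁ = v_p − v_c1 = 250.7 m/s.

Δv ≈ 251 m/s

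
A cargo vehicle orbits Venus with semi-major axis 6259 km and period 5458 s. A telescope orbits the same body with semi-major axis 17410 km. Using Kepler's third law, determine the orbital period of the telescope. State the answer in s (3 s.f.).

Kepler's third law: T² ∝ a³, so T₂ = T₁ (a₂/a₁)^(3/2).
a₂/a₁ = 2.782, (a₂/a₁)^(3/2) = 4.639.
T₂ = 5458 × 4.639 = 25320 s.

T₂ ≈ 25300 s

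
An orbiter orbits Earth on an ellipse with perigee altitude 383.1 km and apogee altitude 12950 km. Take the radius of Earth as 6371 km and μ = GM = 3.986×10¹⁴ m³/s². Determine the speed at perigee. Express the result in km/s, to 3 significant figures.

r_p = 6371 + 383.1 = 6754.1 km = 6.7541×10⁶ m.
r_a = 6371 + 12950 = 19321 km = 1.9321×10⁷ m.
Semi-major axis a = (r_p + r_a)/2 = 13038 km = 1.304×10⁷ m.
Vis-viva: v² = μ(2/r − 1/a) = 3.986×10¹⁴ × (2.961×10⁻⁷ − 7.670×10⁻⁸) = 8.746×10⁷ m²/s².
v = 9352 m/s = 9.352 km/s.

v ≈ 9.35 km/s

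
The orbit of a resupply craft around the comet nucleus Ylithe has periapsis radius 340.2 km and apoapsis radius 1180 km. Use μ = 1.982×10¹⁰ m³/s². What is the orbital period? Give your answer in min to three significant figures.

T ≈ 493 min

Semi-major axis a = (r_p + r_a)/2 = (340.20 + 1180.0)/2 = 760.10 km = 7.601×10⁵ m.
By Kepler's third law T = 2π√(a³/μ) = 2π × 4.707×10³ = 2.958×10⁴ s.
= 492.9 min.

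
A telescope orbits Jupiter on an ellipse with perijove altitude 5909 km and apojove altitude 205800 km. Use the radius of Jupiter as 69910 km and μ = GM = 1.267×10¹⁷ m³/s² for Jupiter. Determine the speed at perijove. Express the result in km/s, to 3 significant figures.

r_p = 69910 + 5909 = 75819 km = 7.5819×10⁷ m.
r_a = 69910 + 205800 = 275710 km = 2.7571×10⁸ m.
Semi-major axis a = (r_p + r_a)/2 = 1.7576×10⁵ km = 1.758×10⁸ m.
Vis-viva: v² = μ(2/r − 1/a) = 1.267×10¹⁷ × (2.638×10⁻⁸ − 5.689×10⁻⁹) = 2.621×10⁹ m²/s².
v = 51200 m/s = 51.20 km/s.

v ≈ 51.2 km/s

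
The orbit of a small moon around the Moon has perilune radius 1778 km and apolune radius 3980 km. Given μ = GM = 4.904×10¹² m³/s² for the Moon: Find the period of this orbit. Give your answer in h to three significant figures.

T ≈ 3.85 h

Semi-major axis a = (r_p + r_a)/2 = (1778.0 + 3980.0)/2 = 2879.0 km = 2.879×10⁶ m.
By Kepler's third law T = 2π√(a³/μ) = 2π × 2.206×10³ = 1.386×10⁴ s.
= 3.850 h.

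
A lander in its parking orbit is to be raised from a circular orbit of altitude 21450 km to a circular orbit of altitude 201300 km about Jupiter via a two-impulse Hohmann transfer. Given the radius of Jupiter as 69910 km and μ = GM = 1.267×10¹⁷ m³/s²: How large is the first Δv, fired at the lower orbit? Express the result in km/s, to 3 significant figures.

Δv ≈ 8.31 km/s

r₁ = 69910 + 21450 = 91360 km = 9.1360×10⁷ m.
r₂ = 69910 + 201300 = 271210 km = 2.7121×10⁸ m.
Transfer ellipse a_t = (r₁ + r₂)/2 = 1.813×10⁸ m.
At r₁: circular v_c1 = √(μ/r₁) = 37240 m/s; transfer-perijove v_p = √[μ(2/r₁ − 1/a_t)] = 45550 m/s.
Δv₁ = v_p − v_c1 = 8309 m/s.
= 8.309 km/s.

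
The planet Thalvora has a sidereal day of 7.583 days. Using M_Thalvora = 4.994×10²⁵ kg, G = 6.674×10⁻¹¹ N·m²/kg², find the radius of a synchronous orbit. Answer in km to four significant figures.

r_sync ≈ 3.309×10⁵ km

μ = GM = 6.674×10⁻¹¹ × 4.994×10²⁵ = 3.333×10¹⁵ m³/s².
T = 7.583 days = 6.552×10⁵ s.
A synchronous orbit has period T, so by Kepler's third law a = (μT²/4π²)^(1/3).
μT²/4π² = 3.333×10¹⁵ × (6.552×10⁵)² / 39.48 = 3.624×10²⁵ m³.
a = 3.309×10⁸ m = 3.3092×10⁵ km.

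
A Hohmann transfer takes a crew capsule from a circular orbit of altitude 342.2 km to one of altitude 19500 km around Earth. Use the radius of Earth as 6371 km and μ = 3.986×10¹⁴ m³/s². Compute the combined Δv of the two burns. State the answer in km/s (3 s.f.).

r₁ = 6371 + 342.2 = 6713.2 km = 6.7132×10⁶ m.
r₂ = 6371 + 19500 = 25871 km = 2.5871×10⁷ m.
Transfer ellipse a_t = (r₁ + r₂)/2 = 1.629×10⁷ m.
At r₁: circular v_c1 = √(μ/r₁) = 7706 m/s; transfer-perigee v_p = √[μ(2/r₁ − 1/a_t)] = 9710 m/s.
Δv₁ = v_p − v_c1 = 2005 m/s.
At r₂: circular v_c2 = √(μ/r₂) = 3925 m/s; transfer-apogee v_a = √[μ(2/r₂ − 1/a_t)] = 2520 m/s.
Δv₂ = v_c2 − v_a = 1406 m/s.
Total Δv = Δv₁ + Δv₂ = 3410 m/s = 3.410 km/s.

Δv_total ≈ 3.41 km/s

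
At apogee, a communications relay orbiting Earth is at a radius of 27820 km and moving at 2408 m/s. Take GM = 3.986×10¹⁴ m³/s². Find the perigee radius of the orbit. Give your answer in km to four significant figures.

r_a = 2.782×10⁷ m.
Specific energy ε = v²/2 − μ/r = -1.143×10⁷ J/kg, so a = −μ/(2ε) = 1.744×10⁷ m.
The apsides satisfy r_p + r_a = 2a, so the perigee radius is 2a − r_a = 7.057×10⁶ m = 7057.4 km.

perigee radius ≈ 7057 km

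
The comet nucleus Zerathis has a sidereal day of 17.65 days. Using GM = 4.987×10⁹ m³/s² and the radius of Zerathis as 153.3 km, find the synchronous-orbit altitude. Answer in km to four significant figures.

T = 17.65 days = 1.525×10⁶ s.
A synchronous orbit has period T, so by Kepler's third law a = (μT²/4π²)^(1/3).
μT²/4π² = 4.987×10⁹ × (1.525×10⁶)² / 39.48 = 2.938×10²⁰ m³.
a = 6.648×10⁶ m = 6647.6 km.
Altitude h = a − R = 6647.6 − 153.3 = 6494.3 km.

h_sync ≈ 6494 km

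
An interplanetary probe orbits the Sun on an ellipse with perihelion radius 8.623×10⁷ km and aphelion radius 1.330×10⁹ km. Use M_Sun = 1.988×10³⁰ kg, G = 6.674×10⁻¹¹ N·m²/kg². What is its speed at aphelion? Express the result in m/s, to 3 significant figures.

μ = GM = 6.674×10⁻¹¹ × 1.988×10³⁰ = 1.327×10²⁰ m³/s².
Semi-major axis a = (r_p + r_a)/2 = 7.0812×10⁸ km = 7.081×10¹¹ m.
Vis-viva: v² = μ(2/r − 1/a) = 1.327×10²⁰ × (1.504×10⁻¹² − 1.412×10⁻¹²) = 1.215×10⁷ m²/s².
v = 3485 m/s.

v ≈ 3490 m/s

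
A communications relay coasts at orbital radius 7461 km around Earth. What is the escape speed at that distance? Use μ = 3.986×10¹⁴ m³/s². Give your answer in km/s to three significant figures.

r = 7461 km = 7.461×10⁶ m.
Escape speed v_esc = √(2μ/r) = √(2 × 3.986×10¹⁴ / 7.461×10⁶) = √(1.068×10⁸) = 10340 m/s.
= 10.34 km/s.

v_esc ≈ 10.3 km/s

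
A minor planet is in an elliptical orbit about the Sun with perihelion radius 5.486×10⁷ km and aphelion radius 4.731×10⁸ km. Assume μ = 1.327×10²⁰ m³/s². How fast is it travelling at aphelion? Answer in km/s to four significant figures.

Semi-major axis a = (r_p + r_a)/2 = 2.6398×10⁸ km = 2.640×10¹¹ m.
Vis-viva: v² = μ(2/r − 1/a) = 1.327×10²⁰ × (4.227×10⁻¹² − 3.788×10⁻¹²) = 5.829×10⁷ m²/s².
v = 7635 m/s = 7.635 km/s.

v ≈ 7.635 km/s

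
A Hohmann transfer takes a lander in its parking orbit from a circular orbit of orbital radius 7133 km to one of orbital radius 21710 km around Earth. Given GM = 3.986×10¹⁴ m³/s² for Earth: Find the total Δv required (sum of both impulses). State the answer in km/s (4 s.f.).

r₁ = 7133 km = 7.133×10⁶ m.
r₂ = 21710 km = 2.171×10⁷ m.
Transfer ellipse a_t = (r₁ + r₂)/2 = 1.442×10⁷ m.
At r₁: circular v_c1 = √(μ/r₁) = 7475 m/s; transfer-perigee v_p = √[μ(2/r₁ − 1/a_t)] = 9172 m/s.
Δv₁ = v_p − v_c1 = 1696 m/s.
At r₂: circular v_c2 = √(μ/r₂) = 4285 m/s; transfer-apogee v_a = √[μ(2/r₂ − 1/a_t)] = 3013 m/s.
Δv₂ = v_c2 − v_a = 1271 m/s.
Total Δv = Δv₁ + Δv₂ = 2968 m/s = 2.968 km/s.

Δv_total ≈ 2.968 km/s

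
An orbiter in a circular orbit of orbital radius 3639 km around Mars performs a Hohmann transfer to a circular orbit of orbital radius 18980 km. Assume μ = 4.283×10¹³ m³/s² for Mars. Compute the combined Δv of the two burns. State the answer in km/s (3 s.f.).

r₁ = 3639 km = 3.639×10⁶ m.
r₂ = 18980 km = 1.898×10⁷ m.
Transfer ellipse a_t = (r₁ + r₂)/2 = 1.131×10⁷ m.
At r₁: circular v_c1 = √(μ/r₁) = 3431 m/s; transfer-periapsis v_p = √[μ(2/r₁ − 1/a_t)] = 4444 m/s.
Δv₁ = v_p − v_c1 = 1014 m/s.
At r₂: circular v_c2 = √(μ/r₂) = 1502 m/s; transfer-apoapsis v_a = √[μ(2/r₂ − 1/a_t)] = 852.1 m/s.
Δv₂ = v_c2 − v_a = 650.1 m/s.
Total Δv = Δv₁ + Δv₂ = 1664 m/s = 1.664 km/s.

Δv_total ≈ 1.66 km/s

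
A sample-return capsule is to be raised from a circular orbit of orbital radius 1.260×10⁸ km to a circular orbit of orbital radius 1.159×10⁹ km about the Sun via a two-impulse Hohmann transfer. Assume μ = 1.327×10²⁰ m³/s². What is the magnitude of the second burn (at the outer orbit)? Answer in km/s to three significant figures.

Δv ≈ 5.96 km/s

r₁ = 1.260×10⁸ km = 1.260×10¹¹ m.
r₂ = 1.159×10⁹ km = 1.159×10¹² m.
Transfer ellipse a_t = (r₁ + r₂)/2 = 6.425×10¹¹ m.
At r₁: circular v_c1 = √(μ/r₁) = 32450 m/s; transfer-perihelion v_p = √[μ(2/r₁ − 1/a_t)] = 43590 m/s.
At r₂: circular v_c2 = √(μ/r₂) = 10700 m/s; transfer-aphelion v_a = √[μ(2/r₂ − 1/a_t)] = 4739 m/s.
Δv₂ = v_c2 − v_a = 5962 m/s.
= 5.962 km/s.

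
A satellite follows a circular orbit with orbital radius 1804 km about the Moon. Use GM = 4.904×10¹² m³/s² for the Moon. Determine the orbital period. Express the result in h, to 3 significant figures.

T ≈ 1.91 h

r = 1804 km = 1.804×10⁶ m.
Kepler's third law: T = 2π√(r³/μ) = 2π√((1.804×10⁶)³ / 4.904×10¹²).
r³/μ = 1.197×10⁶ s², so T = 2π × 1.094×10³ = 6.875×10³ s.
Converting: 6.875×10³ s ÷ 3600 = 1.910 h.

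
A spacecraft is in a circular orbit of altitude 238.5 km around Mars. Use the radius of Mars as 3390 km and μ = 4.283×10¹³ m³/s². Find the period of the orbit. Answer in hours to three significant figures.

T ≈ 1.84 hours

r = 3390 + 238.5 = 3628.5 km = 3.6285×10⁶ m.
Kepler's third law: T = 2π√(r³/μ) = 2π√((3.628×10⁶)³ / 4.283×10¹³).
r³/μ = 1.115×10⁶ s², so T = 2π × 1.056×10³ = 6.636×10³ s.
Converting: 6.636×10³ s ÷ 3600 = 1.843 hours.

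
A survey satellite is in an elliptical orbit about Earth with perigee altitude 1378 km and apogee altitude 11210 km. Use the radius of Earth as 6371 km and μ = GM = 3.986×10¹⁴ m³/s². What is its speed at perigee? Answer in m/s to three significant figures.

r_p = 6371 + 1378 = 7749.0 km = 7.7490×10⁶ m.
r_a = 6371 + 11210 = 17581 km = 1.7581×10⁷ m.
Semi-major axis a = (r_p + r_a)/2 = 12665 km = 1.266×10⁷ m.
Vis-viva: v² = μ(2/r − 1/a) = 3.986×10¹⁴ × (2.581×10⁻⁷ − 7.896×10⁻⁸) = 7.141×10⁷ m²/s².
v = 8450 m/s.

v ≈ 8450 m/s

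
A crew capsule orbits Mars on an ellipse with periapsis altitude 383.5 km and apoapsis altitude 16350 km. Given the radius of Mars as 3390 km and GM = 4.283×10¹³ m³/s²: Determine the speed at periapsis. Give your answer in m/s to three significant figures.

v ≈ 4370 m/s

r_p = 3390 + 383.5 = 3773.5 km = 3.7735×10⁶ m.
r_a = 3390 + 16350 = 19740 km = 1.9740×10⁷ m.
Semi-major axis a = (r_p + r_a)/2 = 11757 km = 1.176×10⁷ m.
Vis-viva: v² = μ(2/r − 1/a) = 4.283×10¹³ × (5.300×10⁻⁷ − 8.506×10⁻⁸) = 1.906×10⁷ m²/s².
v = 4365 m/s.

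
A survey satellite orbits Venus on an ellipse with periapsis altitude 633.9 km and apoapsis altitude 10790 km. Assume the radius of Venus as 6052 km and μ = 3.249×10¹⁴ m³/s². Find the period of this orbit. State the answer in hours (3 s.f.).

r_p = 6052 + 633.9 = 6685.9 km = 6.6859×10⁶ m.
r_a = 6052 + 10790 = 16842 km = 1.6842×10⁷ m.
Semi-major axis a = (r_p + r_a)/2 = (6685.9 + 16842)/2 = 11764 km = 1.176×10⁷ m.
By Kepler's third law T = 2π√(a³/μ) = 2π × 2.238×10³ = 1.406×10⁴ s.
= 3.907 hours.

T ≈ 3.91 hours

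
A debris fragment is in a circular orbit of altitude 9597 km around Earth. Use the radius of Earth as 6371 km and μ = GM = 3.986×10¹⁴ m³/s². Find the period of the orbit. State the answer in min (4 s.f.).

T ≈ 334.7 min

r = 6371 + 9597 = 15968 km = 1.5968×10⁷ m.
Kepler's third law: T = 2π√(r³/μ) = 2π√((1.597×10⁷)³ / 3.986×10¹⁴).
r³/μ = 1.021×10⁷ s², so T = 2π × 3.196×10³ = 2.008×10⁴ s.
Converting: 2.008×10⁴ s ÷ 60.00 = 334.7 min.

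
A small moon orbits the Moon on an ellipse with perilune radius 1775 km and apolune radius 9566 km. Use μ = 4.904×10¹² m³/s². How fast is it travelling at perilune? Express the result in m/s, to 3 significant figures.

Semi-major axis a = (r_p + r_a)/2 = 5670.5 km = 5.670×10⁶ m.
Vis-viva: v² = μ(2/r − 1/a) = 4.904×10¹² × (1.127×10⁻⁶ − 1.764×10⁻⁷) = 4.661×10⁶ m²/s².
v = 2159 m/s.

v ≈ 2160 m/s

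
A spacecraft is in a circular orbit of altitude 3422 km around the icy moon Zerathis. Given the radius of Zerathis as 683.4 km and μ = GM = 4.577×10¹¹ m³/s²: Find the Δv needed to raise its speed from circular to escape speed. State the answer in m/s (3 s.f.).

r = 683.4 + 3422 = 4105.4 km = 4.1054×10⁶ m.
Circular speed v_c = √(μ/r) = 333.9 m/s.
Escape speed v_esc = √(2μ/r) = √2 × v_c = 472.2 m/s.
Δv = v_esc − v_c = 138.3 m/s.

Δv ≈ 138 m/s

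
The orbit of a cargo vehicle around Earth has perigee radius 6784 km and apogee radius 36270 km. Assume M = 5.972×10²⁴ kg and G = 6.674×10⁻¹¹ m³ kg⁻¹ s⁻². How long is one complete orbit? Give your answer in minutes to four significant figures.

T ≈ 523.9 minutes

μ = GM = 6.674×10⁻¹¹ × 5.972×10²⁴ = 3.986×10¹⁴ m³/s².
Semi-major axis a = (r_p + r_a)/2 = (6784.0 + 36270)/2 = 21527 km = 2.153×10⁷ m.
By Kepler's third law T = 2π√(a³/μ) = 2π × 5.003×10³ = 3.143×10⁴ s.
= 523.9 minutes.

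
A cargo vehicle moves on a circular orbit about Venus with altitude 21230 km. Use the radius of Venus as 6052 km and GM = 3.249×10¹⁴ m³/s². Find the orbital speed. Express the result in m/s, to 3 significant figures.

r = 6052 + 21230 = 27282 km = 2.7282×10⁷ m.
For a circular orbit v = √(μ/r) = √(3.249×10¹⁴ / 2.728×10⁷) = √(1.191×10⁷) = 3451 m/s.

v ≈ 3450 m/s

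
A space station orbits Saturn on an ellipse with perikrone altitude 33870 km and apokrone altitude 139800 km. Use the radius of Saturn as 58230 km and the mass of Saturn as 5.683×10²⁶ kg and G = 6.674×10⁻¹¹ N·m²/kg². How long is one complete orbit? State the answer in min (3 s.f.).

T ≈ 939 min

μ = GM = 6.674×10⁻¹¹ × 5.683×10²⁶ = 3.793×10¹⁶ m³/s².
r_p = 58230 + 33870 = 92100 km = 9.2100×10⁷ m.
r_a = 58230 + 139800 = 198030 km = 1.9803×10⁸ m.
Semi-major axis a = (r_p + r_a)/2 = (92100 + 1.9803×10⁵)/2 = 1.4506×10⁵ km = 1.451×10⁸ m.
By Kepler's third law T = 2π√(a³/μ) = 2π × 8.971×10³ = 5.637×10⁴ s.
= 939.5 min.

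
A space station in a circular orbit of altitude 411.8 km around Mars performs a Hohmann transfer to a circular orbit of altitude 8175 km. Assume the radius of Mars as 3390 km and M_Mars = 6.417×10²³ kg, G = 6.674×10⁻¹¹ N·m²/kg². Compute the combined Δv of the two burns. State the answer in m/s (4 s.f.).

μ = GM = 6.674×10⁻¹¹ × 6.417×10²³ = 4.283×10¹³ m³/s².
r₁ = 3390 + 411.8 = 3801.8 km = 3.8018×10⁶ m.
r₂ = 3390 + 8175 = 11565 km = 1.1565×10⁷ m.
Transfer ellipse a_t = (r₁ + r₂)/2 = 7.683×10⁶ m.
At r₁: circular v_c1 = √(μ/r₁) = 3356 m/s; transfer-periapsis v_p = √[μ(2/r₁ − 1/a_t)] = 4118 m/s.
Δv₁ = v_p − v_c1 = 761.4 m/s.
At r₂: circular v_c2 = √(μ/r₂) = 1924 m/s; transfer-apoapsis v_a = √[μ(2/r₂ − 1/a_t)] = 1354 m/s.
Δv₂ = v_c2 − v_a = 570.7 m/s.
Total Δv = Δv₁ + Δv₂ = 1332 m/s.

Δv_total ≈ 1332 m/s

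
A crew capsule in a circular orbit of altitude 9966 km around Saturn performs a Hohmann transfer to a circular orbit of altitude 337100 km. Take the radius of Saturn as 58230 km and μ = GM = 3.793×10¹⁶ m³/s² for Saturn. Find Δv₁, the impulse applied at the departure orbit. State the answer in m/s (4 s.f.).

Δv ≈ 7218 m/s

r₁ = 58230 + 9966 = 68196 km = 6.8196×10⁷ m.
r₂ = 58230 + 337100 = 395330 km = 3.9533×10⁸ m.
Transfer ellipse a_t = (r₁ + r₂)/2 = 2.318×10⁸ m.
At r₁: circular v_c1 = √(μ/r₁) = 23580 m/s; transfer-perikrone v_p = √[μ(2/r₁ − 1/a_t)] = 30800 m/s.
Δv₁ = v_p − v_c1 = 7218 m/s.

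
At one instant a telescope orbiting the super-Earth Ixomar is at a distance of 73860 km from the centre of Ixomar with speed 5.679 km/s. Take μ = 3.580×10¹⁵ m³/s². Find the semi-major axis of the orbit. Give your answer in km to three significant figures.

a ≈ 55300 km

r = 7.386×10⁷ m.
Specific orbital energy ε = v²/2 − μ/r = (5679)²/2 − 3.580×10¹⁵/7.386×10⁷ = -3.234×10⁷ J/kg.
Since ε = −μ/(2a), a = −μ/(2ε) = 5.534×10⁷ m = 55342 km.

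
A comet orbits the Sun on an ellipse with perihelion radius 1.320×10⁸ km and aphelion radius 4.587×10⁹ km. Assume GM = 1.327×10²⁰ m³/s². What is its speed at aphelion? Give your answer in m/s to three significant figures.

v ≈ 1270 m/s

Semi-major axis a = (r_p + r_a)/2 = 2.3595×10⁹ km = 2.360×10¹² m.
Vis-viva: v² = μ(2/r − 1/a) = 1.327×10²⁰ × (4.360×10⁻¹³ − 4.238×10⁻¹³) = 1.618×10⁶ m²/s².
v = 1272 m/s.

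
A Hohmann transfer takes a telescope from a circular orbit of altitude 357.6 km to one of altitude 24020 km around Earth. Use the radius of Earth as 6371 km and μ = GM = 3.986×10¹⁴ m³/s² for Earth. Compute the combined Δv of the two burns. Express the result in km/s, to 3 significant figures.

Δv_total ≈ 3.59 km/s

r₁ = 6371 + 357.6 = 6728.6 km = 6.7286×10⁶ m.
r₂ = 6371 + 24020 = 30391 km = 3.0391×10⁷ m.
Transfer ellipse a_t = (r₁ + r₂)/2 = 1.856×10⁷ m.
At r₁: circular v_c1 = √(μ/r₁) = 7697 m/s; transfer-perigee v_p = √[μ(2/r₁ − 1/a_t)] = 9849 m/s.
Δv₁ = v_p − v_c1 = 2152 m/s.
At r₂: circular v_c2 = √(μ/r₂) = 3622 m/s; transfer-apogee v_a = √[μ(2/r₂ − 1/a_t)] = 2181 m/s.
Δv₂ = v_c2 − v_a = 1441 m/s.
Total Δv = Δv₁ + Δv₂ = 3593 m/s = 3.593 km/s.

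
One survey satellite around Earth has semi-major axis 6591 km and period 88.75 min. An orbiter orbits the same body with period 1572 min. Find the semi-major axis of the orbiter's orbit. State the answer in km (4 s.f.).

a₂ ≈ 44790 km

Kepler's third law: a³ ∝ T², so a₂ = a₁ (T₂/T₁)^(2/3).
T₂/T₁ = 17.71, (T₂/T₁)^(2/3) = 6.795.
a₂ = 6591 × 6.795 = 44790 km.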